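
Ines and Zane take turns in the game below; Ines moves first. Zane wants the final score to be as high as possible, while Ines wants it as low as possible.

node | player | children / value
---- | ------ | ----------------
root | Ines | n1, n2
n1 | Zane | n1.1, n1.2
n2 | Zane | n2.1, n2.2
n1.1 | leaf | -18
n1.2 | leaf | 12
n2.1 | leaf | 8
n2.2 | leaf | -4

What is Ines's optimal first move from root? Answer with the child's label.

n1 (Zane): max(-18, 12) = 12
n2 (Zane): max(8, -4) = 8
root (Ines): min(12, 8) = 8
Ines at root wants the lowest of {n1=12, n2=8}, so chooses n2.

n2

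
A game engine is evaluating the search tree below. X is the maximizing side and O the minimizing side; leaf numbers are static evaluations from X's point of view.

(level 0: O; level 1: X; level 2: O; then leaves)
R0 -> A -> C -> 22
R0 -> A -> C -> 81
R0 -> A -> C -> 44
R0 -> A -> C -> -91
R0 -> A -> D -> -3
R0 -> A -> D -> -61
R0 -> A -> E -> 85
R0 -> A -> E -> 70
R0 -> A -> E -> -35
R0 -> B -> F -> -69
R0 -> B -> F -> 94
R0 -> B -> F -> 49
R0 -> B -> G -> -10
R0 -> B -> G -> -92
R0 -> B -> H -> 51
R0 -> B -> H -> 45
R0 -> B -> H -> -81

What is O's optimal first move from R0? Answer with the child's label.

C (O): min(22, 81, 44, -91) = -91
D (O): min(-3, -61) = -61
E (O): min(85, 70, -35) = -35
A (X): max(-91, -61, -35) = -35
F (O): min(-69, 94, 49) = -69
G (O): min(-10, -92) = -92
H (O): min(51, 45, -81) = -81
B (X): max(-69, -92, -81) = -69
R0 (O): min(-35, -69) = -69
O at R0 wants the lowest of {A=-35, B=-69}, so chooses B.

B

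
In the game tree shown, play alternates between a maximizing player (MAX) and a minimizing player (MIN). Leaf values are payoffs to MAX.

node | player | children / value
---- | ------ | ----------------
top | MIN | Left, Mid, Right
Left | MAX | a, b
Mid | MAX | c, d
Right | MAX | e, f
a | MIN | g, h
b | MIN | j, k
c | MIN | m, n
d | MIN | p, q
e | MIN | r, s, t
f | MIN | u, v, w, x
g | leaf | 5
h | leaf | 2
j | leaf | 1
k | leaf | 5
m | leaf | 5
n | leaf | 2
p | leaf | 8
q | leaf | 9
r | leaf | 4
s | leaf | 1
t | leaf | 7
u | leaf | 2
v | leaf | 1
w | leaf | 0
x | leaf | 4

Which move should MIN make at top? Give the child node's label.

Right

a (MIN): min(5, 2) = 2
b (MIN): min(1, 5) = 1
Left (MAX): max(2, 1) = 2
c (MIN): min(5, 2) = 2
d (MIN): min(8, 9) = 8
Mid (MAX): max(2, 8) = 8
e (MIN): min(4, 1, 7) = 1
f (MIN): min(2, 1, 0, 4) = 0
Right (MAX): max(1, 0) = 1
top (MIN): min(2, 8, 1) = 1
MIN at top wants the lowest of {Left=2, Mid=8, Right=1}, so chooses Right.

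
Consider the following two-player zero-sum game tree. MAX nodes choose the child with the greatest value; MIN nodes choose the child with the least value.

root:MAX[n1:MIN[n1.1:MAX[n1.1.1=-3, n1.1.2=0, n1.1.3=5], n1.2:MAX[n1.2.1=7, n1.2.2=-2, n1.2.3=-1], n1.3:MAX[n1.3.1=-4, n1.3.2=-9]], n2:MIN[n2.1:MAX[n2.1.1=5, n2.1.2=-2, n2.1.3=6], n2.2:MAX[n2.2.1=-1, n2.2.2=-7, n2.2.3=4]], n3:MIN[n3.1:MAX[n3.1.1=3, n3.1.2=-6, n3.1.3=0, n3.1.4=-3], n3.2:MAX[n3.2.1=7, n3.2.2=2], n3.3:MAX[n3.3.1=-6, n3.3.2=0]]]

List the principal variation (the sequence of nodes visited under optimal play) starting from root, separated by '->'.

n1.1 (MAX): max(-3, 0, 5) = 5
n1.2 (MAX): max(7, -2, -1) = 7
n1.3 (MAX): max(-4, -9) = -4
n1 (MIN): min(5, 7, -4) = -4
n2.1 (MAX): max(5, -2, 6) = 6
n2.2 (MAX): max(-1, -7, 4) = 4
n2 (MIN): min(6, 4) = 4
n3.1 (MAX): max(3, -6, 0, -3) = 3
n3.2 (MAX): max(7, 2) = 7
n3.3 (MAX): max(-6, 0) = 0
n3 (MIN): min(3, 7, 0) = 0
root (MAX): max(-4, 4, 0) = 4
At root, MAX picks n2 (highest: 4).
At n2, MIN picks n2.2 (lowest: 4).
At n2.2, MAX picks n2.2.3 (highest: 4).
Terminal value 4.

root -> n2 -> n2.2 -> n2.2.3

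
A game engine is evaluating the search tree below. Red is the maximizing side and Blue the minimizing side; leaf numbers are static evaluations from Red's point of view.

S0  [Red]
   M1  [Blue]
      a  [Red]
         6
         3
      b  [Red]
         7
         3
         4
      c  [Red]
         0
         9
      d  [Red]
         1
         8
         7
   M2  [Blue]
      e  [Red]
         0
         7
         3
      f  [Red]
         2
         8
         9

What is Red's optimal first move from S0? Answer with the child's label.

M2

a (Red): max(6, 3) = 6
b (Red): max(7, 3, 4) = 7
c (Red): max(0, 9) = 9
d (Red): max(1, 8, 7) = 8
M1 (Blue): min(6, 7, 9, 8) = 6
e (Red): max(0, 7, 3) = 7
f (Red): max(2, 8, 9) = 9
M2 (Blue): min(7, 9) = 7
S0 (Red): max(6, 7) = 7
Red at S0 wants the highest of {M1=6, M2=7}, so chooses M2.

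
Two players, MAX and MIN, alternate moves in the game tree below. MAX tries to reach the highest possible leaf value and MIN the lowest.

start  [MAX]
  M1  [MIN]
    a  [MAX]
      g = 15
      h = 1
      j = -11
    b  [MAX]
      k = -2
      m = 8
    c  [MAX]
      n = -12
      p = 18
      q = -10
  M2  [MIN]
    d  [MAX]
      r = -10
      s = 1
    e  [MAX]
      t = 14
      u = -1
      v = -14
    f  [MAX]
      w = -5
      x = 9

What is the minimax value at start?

a (MAX): max(15, 1, -11) = 15
b (MAX): max(-2, 8) = 8
c (MAX): max(-12, 18, -10) = 18
M1 (MIN): min(15, 8, 18) = 8
d (MAX): max(-10, 1) = 1
e (MAX): max(14, -1, -14) = 14
f (MAX): max(-5, 9) = 9
M2 (MIN): min(1, 14, 9) = 1
start (MAX): max(8, 1) = 8

8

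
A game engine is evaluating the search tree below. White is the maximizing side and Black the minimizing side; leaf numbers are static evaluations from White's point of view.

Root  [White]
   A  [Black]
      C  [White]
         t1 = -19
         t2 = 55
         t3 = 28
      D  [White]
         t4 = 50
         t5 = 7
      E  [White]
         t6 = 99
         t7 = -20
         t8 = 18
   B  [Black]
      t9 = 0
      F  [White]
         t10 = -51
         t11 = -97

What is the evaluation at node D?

D (White): max(50, 7) = 50

50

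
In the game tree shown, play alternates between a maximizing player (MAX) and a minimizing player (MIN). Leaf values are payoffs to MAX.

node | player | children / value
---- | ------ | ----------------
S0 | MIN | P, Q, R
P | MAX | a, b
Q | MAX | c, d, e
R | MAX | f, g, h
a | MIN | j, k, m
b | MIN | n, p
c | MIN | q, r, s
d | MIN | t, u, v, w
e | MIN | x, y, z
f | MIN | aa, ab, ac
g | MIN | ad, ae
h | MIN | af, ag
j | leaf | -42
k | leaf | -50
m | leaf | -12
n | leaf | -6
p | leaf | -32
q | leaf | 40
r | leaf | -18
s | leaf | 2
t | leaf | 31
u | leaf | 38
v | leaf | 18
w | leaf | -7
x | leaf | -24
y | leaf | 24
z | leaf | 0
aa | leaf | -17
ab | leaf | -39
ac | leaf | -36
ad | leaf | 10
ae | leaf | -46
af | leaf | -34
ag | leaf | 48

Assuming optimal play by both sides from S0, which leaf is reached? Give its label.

a (MIN): min(-42, -50, -12) = -50
b (MIN): min(-6, -32) = -32
P (MAX): max(-50, -32) = -32
c (MIN): min(40, -18, 2) = -18
d (MIN): min(31, 38, 18, -7) = -7
e (MIN): min(-24, 24, 0) = -24
Q (MAX): max(-18, -7, -24) = -7
f (MIN): min(-17, -39, -36) = -39
g (MIN): min(10, -46) = -46
h (MIN): min(-34, 48) = -34
R (MAX): max(-39, -46, -34) = -34
S0 (MIN): min(-32, -7, -34) = -34
At S0, MIN picks R (lowest: -34).
At R, MAX picks h (highest: -34).
At h, MIN picks af (lowest: -34).
Terminal value -34.

af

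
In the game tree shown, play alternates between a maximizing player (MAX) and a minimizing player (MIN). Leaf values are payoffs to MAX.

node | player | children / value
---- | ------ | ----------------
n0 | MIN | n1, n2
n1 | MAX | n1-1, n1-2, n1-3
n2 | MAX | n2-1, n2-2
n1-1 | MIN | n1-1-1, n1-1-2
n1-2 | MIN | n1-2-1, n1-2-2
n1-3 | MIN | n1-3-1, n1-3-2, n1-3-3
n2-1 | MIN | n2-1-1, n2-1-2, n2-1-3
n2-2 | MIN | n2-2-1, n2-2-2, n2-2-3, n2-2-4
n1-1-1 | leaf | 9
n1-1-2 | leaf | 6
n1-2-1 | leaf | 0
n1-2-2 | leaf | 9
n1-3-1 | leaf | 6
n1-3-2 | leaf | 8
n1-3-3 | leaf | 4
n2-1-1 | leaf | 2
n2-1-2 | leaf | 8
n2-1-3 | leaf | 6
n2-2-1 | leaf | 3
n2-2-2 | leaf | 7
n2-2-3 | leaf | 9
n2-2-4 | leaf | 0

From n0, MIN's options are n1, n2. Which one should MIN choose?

n1-1 (MIN): min(9, 6) = 6
n1-2 (MIN): min(0, 9) = 0
n1-3 (MIN): min(6, 8, 4) = 4
n1 (MAX): max(6, 0, 4) = 6
n2-1 (MIN): min(2, 8, 6) = 2
n2-2 (MIN): min(3, 7, 9, 0) = 0
n2 (MAX): max(2, 0) = 2
n0 (MIN): min(6, 2) = 2
MIN at n0 wants the lowest of {n1=6, n2=2}, so chooses n2.

n2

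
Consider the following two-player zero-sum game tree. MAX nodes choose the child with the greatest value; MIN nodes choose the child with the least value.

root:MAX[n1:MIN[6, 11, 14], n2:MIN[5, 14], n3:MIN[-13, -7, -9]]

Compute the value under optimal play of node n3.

-13

n3 (MIN): min(-13, -7, -9) = -13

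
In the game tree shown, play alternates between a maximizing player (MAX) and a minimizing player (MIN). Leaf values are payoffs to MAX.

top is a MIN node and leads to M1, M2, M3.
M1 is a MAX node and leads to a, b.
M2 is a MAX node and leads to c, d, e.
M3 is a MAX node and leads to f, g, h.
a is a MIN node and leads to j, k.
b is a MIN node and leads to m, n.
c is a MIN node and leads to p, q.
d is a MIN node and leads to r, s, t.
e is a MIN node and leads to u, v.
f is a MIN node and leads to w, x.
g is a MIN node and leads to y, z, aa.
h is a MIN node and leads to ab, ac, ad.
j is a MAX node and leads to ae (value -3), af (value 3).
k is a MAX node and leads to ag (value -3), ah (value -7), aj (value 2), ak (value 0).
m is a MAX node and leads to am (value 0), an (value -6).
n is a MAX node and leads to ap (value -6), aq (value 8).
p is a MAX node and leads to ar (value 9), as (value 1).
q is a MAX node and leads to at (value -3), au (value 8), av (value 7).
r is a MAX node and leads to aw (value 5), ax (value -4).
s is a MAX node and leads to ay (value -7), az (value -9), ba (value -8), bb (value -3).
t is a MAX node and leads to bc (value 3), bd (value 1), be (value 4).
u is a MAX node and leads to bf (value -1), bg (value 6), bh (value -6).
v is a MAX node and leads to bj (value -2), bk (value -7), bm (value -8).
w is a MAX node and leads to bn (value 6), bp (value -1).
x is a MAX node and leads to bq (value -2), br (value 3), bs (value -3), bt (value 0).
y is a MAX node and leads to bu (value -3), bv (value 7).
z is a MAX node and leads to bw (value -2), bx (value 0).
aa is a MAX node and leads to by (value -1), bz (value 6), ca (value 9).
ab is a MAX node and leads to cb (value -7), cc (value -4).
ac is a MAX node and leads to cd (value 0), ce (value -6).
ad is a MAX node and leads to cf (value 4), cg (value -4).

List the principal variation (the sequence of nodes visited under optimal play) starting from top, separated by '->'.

top -> M1 -> a -> k -> aj

j (MAX): max(-3, 3) = 3
k (MAX): max(-3, -7, 2, 0) = 2
a (MIN): min(3, 2) = 2
m (MAX): max(0, -6) = 0
n (MAX): max(-6, 8) = 8
b (MIN): min(0, 8) = 0
M1 (MAX): max(2, 0) = 2
p (MAX): max(9, 1) = 9
q (MAX): max(-3, 8, 7) = 8
c (MIN): min(9, 8) = 8
r (MAX): max(5, -4) = 5
s (MAX): max(-7, -9, -8, -3) = -3
t (MAX): max(3, 1, 4) = 4
d (MIN): min(5, -3, 4) = -3
u (MAX): max(-1, 6, -6) = 6
v (MAX): max(-2, -7, -8) = -2
e (MIN): min(6, -2) = -2
M2 (MAX): max(8, -3, -2) = 8
w (MAX): max(6, -1) = 6
x (MAX): max(-2, 3, -3, 0) = 3
f (MIN): min(6, 3) = 3
y (MAX): max(-3, 7) = 7
z (MAX): max(-2, 0) = 0
aa (MAX): max(-1, 6, 9) = 9
g (MIN): min(7, 0, 9) = 0
ab (MAX): max(-7, -4) = -4
ac (MAX): max(0, -6) = 0
ad (MAX): max(4, -4) = 4
h (MIN): min(-4, 0, 4) = -4
M3 (MAX): max(3, 0, -4) = 3
top (MIN): min(2, 8, 3) = 2
At top, MIN picks M1 (lowest: 2).
At M1, MAX picks a (highest: 2).
At a, MIN picks k (lowest: 2).
At k, MAX picks aj (highest: 2).
Terminal value 2.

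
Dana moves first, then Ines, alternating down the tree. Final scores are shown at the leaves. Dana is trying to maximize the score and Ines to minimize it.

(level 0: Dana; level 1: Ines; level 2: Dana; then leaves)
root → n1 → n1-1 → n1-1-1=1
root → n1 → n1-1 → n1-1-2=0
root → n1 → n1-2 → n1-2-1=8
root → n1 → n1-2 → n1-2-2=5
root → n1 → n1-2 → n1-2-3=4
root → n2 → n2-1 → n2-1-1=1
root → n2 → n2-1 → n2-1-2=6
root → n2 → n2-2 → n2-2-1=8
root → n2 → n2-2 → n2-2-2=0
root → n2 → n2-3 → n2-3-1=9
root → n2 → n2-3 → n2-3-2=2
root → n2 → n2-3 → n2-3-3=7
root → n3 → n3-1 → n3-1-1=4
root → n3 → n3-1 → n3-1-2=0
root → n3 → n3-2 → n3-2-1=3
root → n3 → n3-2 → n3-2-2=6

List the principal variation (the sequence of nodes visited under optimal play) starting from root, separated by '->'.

n1-1 (Dana): max(1, 0) = 1
n1-2 (Dana): max(8, 5, 4) = 8
n1 (Ines): min(1, 8) = 1
n2-1 (Dana): max(1, 6) = 6
n2-2 (Dana): max(8, 0) = 8
n2-3 (Dana): max(9, 2, 7) = 9
n2 (Ines): min(6, 8, 9) = 6
n3-1 (Dana): max(4, 0) = 4
n3-2 (Dana): max(3, 6) = 6
n3 (Ines): min(4, 6) = 4
root (Dana): max(1, 6, 4) = 6
At root, Dana picks n2 (highest: 6).
At n2, Ines picks n2-1 (lowest: 6).
At n2-1, Dana picks n2-1-2 (highest: 6).
Terminal value 6.

root -> n2 -> n2-1 -> n2-1-2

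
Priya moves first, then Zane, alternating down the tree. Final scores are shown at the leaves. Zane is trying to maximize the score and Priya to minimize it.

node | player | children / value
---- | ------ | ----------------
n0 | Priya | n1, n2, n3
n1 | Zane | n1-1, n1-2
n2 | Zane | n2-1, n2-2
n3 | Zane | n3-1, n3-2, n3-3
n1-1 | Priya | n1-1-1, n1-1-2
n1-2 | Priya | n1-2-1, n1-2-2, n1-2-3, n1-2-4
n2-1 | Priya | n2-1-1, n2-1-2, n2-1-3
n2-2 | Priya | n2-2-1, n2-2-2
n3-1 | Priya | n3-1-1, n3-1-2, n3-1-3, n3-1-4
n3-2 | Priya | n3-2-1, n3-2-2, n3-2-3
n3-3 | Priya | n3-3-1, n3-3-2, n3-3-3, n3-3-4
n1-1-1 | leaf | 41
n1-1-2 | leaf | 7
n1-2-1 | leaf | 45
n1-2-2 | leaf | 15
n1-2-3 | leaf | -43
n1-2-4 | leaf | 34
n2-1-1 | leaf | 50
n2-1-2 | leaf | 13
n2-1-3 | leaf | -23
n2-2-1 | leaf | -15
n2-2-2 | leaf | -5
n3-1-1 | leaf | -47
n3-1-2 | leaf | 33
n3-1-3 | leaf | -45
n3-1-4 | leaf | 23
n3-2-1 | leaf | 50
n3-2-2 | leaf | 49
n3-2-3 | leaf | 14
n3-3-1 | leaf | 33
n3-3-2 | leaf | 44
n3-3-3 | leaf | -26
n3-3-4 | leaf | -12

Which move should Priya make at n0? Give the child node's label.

n2

n1-1 (Priya): min(41, 7) = 7
n1-2 (Priya): min(45, 15, -43, 34) = -43
n1 (Zane): max(7, -43) = 7
n2-1 (Priya): min(50, 13, -23) = -23
n2-2 (Priya): min(-15, -5) = -15
n2 (Zane): max(-23, -15) = -15
n3-1 (Priya): min(-47, 33, -45, 23) = -47
n3-2 (Priya): min(50, 49, 14) = 14
n3-3 (Priya): min(33, 44, -26, -12) = -26
n3 (Zane): max(-47, 14, -26) = 14
n0 (Priya): min(7, -15, 14) = -15
Priya at n0 wants the lowest of {n1=7, n2=-15, n3=14}, so chooses n2.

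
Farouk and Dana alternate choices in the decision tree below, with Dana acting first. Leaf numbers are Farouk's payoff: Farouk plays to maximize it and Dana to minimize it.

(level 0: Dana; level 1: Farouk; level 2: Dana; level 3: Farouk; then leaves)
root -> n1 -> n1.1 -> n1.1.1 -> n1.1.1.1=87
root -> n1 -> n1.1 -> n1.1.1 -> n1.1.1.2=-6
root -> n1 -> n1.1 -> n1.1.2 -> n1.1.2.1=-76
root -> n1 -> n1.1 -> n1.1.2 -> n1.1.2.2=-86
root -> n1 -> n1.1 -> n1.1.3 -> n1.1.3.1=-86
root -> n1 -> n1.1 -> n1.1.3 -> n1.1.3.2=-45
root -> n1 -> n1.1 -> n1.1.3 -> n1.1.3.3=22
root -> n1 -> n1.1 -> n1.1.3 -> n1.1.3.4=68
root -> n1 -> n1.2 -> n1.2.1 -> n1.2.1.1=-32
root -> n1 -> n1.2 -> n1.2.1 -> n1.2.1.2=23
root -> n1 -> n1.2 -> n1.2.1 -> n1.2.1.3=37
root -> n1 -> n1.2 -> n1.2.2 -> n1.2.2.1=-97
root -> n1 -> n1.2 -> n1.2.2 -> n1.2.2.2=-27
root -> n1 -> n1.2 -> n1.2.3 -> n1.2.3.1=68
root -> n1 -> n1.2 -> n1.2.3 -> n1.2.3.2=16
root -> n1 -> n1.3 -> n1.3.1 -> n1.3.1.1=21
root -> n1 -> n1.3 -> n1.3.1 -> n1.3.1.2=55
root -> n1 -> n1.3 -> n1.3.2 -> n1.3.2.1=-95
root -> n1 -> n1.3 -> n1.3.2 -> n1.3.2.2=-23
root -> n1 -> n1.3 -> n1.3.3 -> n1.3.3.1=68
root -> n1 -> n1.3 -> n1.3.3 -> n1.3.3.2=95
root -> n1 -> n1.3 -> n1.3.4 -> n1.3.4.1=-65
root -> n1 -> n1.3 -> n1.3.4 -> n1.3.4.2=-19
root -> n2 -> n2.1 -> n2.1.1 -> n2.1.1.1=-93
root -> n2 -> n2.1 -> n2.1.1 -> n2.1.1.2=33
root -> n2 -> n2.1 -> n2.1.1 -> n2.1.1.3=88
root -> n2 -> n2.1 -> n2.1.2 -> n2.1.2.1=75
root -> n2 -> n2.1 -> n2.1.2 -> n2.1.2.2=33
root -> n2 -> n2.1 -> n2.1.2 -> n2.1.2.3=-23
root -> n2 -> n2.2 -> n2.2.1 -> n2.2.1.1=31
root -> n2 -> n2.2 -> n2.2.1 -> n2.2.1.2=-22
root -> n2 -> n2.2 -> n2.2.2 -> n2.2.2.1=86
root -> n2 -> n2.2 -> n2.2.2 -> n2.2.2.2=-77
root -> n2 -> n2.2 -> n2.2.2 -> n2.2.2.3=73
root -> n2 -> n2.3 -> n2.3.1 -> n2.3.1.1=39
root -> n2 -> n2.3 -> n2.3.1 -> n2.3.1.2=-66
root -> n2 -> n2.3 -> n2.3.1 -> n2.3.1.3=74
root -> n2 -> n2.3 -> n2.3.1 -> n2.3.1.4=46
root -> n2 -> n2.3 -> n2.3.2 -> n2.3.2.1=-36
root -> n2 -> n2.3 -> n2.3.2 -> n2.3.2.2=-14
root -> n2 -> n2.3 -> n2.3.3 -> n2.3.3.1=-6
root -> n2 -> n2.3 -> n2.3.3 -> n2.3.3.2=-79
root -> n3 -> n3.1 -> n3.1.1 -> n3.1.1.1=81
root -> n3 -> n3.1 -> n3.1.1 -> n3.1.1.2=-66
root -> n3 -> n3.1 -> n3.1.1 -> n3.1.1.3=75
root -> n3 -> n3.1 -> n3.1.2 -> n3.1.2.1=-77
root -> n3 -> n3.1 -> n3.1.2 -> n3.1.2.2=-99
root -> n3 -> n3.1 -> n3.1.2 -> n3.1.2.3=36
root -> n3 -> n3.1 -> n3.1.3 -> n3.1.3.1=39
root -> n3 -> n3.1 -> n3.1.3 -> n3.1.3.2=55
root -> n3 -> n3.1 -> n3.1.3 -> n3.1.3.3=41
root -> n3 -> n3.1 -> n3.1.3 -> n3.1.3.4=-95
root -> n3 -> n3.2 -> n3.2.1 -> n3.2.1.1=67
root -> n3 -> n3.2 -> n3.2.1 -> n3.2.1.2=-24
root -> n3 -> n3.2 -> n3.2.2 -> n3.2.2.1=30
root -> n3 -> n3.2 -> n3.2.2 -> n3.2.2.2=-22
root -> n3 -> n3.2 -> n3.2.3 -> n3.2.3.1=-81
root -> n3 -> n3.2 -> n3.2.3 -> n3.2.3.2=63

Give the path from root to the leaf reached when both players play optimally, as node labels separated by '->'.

root -> n1 -> n1.3 -> n1.3.2 -> n1.3.2.2

n1.1.1 (Farouk): max(87, -6) = 87
n1.1.2 (Farouk): max(-76, -86) = -76
n1.1.3 (Farouk): max(-86, -45, 22, 68) = 68
n1.1 (Dana): min(87, -76, 68) = -76
n1.2.1 (Farouk): max(-32, 23, 37) = 37
n1.2.2 (Farouk): max(-97, -27) = -27
n1.2.3 (Farouk): max(68, 16) = 68
n1.2 (Dana): min(37, -27, 68) = -27
n1.3.1 (Farouk): max(21, 55) = 55
n1.3.2 (Farouk): max(-95, -23) = -23
n1.3.3 (Farouk): max(68, 95) = 95
n1.3.4 (Farouk): max(-65, -19) = -19
n1.3 (Dana): min(55, -23, 95, -19) = -23
n1 (Farouk): max(-76, -27, -23) = -23
n2.1.1 (Farouk): max(-93, 33, 88) = 88
n2.1.2 (Farouk): max(75, 33, -23) = 75
n2.1 (Dana): min(88, 75) = 75
n2.2.1 (Farouk): max(31, -22) = 31
n2.2.2 (Farouk): max(86, -77, 73) = 86
n2.2 (Dana): min(31, 86) = 31
n2.3.1 (Farouk): max(39, -66, 74, 46) = 74
n2.3.2 (Farouk): max(-36, -14) = -14
n2.3.3 (Farouk): max(-6, -79) = -6
n2.3 (Dana): min(74, -14, -6) = -14
n2 (Farouk): max(75, 31, -14) = 75
n3.1.1 (Farouk): max(81, -66, 75) = 81
n3.1.2 (Farouk): max(-77, -99, 36) = 36
n3.1.3 (Farouk): max(39, 55, 41, -95) = 55
n3.1 (Dana): min(81, 36, 55) = 36
n3.2.1 (Farouk): max(67, -24) = 67
n3.2.2 (Farouk): max(30, -22) = 30
n3.2.3 (Farouk): max(-81, 63) = 63
n3.2 (Dana): min(67, 30, 63) = 30
n3 (Farouk): max(36, 30) = 36
root (Dana): min(-23, 75, 36) = -23
At root, Dana picks n1 (lowest: -23).
At n1, Farouk picks n1.3 (highest: -23).
At n1.3, Dana picks n1.3.2 (lowest: -23).
At n1.3.2, Farouk picks n1.3.2.2 (highest: -23).
Terminal value -23.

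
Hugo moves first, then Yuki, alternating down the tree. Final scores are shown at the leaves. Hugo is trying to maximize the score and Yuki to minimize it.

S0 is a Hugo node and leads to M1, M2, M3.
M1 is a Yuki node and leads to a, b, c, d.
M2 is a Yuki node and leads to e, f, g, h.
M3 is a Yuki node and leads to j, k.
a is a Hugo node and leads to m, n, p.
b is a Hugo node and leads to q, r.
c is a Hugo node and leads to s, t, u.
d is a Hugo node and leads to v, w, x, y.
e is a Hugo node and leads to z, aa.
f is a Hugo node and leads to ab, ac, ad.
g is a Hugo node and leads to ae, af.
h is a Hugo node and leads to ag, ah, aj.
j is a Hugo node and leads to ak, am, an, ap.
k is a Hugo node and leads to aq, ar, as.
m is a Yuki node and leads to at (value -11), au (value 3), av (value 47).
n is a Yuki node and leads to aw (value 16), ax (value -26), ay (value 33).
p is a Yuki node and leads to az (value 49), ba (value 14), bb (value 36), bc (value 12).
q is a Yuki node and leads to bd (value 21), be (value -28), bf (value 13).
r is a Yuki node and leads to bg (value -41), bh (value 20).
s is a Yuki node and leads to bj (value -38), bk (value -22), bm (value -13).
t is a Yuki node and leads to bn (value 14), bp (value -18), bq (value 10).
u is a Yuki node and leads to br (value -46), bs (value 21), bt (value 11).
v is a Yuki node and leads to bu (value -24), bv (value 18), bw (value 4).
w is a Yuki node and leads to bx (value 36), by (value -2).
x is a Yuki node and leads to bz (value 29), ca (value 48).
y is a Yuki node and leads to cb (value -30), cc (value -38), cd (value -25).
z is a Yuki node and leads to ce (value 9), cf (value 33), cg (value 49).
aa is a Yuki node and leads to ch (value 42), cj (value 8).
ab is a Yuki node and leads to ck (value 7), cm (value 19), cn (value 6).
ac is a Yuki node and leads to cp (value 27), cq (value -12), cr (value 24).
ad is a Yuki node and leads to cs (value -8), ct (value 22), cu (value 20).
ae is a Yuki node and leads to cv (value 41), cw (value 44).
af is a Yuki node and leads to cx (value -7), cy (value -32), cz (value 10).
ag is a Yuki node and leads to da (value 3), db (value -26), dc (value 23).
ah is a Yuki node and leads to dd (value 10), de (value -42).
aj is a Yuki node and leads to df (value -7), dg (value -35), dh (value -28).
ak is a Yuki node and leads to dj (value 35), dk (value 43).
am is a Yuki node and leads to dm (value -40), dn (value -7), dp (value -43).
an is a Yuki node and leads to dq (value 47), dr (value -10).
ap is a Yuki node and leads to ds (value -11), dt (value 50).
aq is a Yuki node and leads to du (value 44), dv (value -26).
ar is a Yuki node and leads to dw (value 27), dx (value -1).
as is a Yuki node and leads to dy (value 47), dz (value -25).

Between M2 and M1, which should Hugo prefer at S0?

M2

z (Yuki): min(9, 33, 49) = 9
aa (Yuki): min(42, 8) = 8
e (Hugo): max(9, 8) = 9
ab (Yuki): min(7, 19, 6) = 6
ac (Yuki): min(27, -12, 24) = -12
ad (Yuki): min(-8, 22, 20) = -8
f (Hugo): max(6, -12, -8) = 6
ae (Yuki): min(41, 44) = 41
af (Yuki): min(-7, -32, 10) = -32
g (Hugo): max(41, -32) = 41
ag (Yuki): min(3, -26, 23) = -26
ah (Yuki): min(10, -42) = -42
aj (Yuki): min(-7, -35, -28) = -35
h (Hugo): max(-26, -42, -35) = -26
M2 (Yuki): min(9, 6, 41, -26) = -26
m (Yuki): min(-11, 3, 47) = -11
n (Yuki): min(16, -26, 33) = -26
p (Yuki): min(49, 14, 36, 12) = 12
a (Hugo): max(-11, -26, 12) = 12
q (Yuki): min(21, -28, 13) = -28
r (Yuki): min(-41, 20) = -41
b (Hugo): max(-28, -41) = -28
s (Yuki): min(-38, -22, -13) = -38
t (Yuki): min(14, -18, 10) = -18
u (Yuki): min(-46, 21, 11) = -46
c (Hugo): max(-38, -18, -46) = -18
v (Yuki): min(-24, 18, 4) = -24
w (Yuki): min(36, -2) = -2
x (Yuki): min(29, 48) = 29
y (Yuki): min(-30, -38, -25) = -38
d (Hugo): max(-24, -2, 29, -38) = 29
M1 (Yuki): min(12, -28, -18, 29) = -28
Hugo prefers the higher value; M2=-26, M1=-28. M2 is better since -26 > -28.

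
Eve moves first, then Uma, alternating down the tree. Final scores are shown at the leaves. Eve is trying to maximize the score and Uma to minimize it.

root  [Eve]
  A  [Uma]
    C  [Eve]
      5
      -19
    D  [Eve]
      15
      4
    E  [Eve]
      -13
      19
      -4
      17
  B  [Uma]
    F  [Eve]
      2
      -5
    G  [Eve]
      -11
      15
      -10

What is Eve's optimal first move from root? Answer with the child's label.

A

C (Eve): max(5, -19) = 5
D (Eve): max(15, 4) = 15
E (Eve): max(-13, 19, -4, 17) = 19
A (Uma): min(5, 15, 19) = 5
F (Eve): max(2, -5) = 2
G (Eve): max(-11, 15, -10) = 15
B (Uma): min(2, 15) = 2
root (Eve): max(5, 2) = 5
Eve at root wants the highest of {A=5, B=2}, so chooses A.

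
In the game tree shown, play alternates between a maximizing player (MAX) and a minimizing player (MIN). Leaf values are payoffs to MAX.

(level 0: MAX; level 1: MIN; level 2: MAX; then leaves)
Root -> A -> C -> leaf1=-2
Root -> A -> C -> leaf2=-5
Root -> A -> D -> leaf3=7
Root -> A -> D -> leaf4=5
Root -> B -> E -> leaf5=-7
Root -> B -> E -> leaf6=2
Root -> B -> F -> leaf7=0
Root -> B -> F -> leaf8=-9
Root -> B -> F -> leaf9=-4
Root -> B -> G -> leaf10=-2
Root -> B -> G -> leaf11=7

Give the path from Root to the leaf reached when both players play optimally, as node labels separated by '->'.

Root -> B -> F -> leaf7

C (MAX): max(-2, -5) = -2
D (MAX): max(7, 5) = 7
A (MIN): min(-2, 7) = -2
E (MAX): max(-7, 2) = 2
F (MAX): max(0, -9, -4) = 0
G (MAX): max(-2, 7) = 7
B (MIN): min(2, 0, 7) = 0
Root (MAX): max(-2, 0) = 0
At Root, MAX picks B (highest: 0).
At B, MIN picks F (lowest: 0).
At F, MAX picks leaf7 (highest: 0).
Terminal value 0.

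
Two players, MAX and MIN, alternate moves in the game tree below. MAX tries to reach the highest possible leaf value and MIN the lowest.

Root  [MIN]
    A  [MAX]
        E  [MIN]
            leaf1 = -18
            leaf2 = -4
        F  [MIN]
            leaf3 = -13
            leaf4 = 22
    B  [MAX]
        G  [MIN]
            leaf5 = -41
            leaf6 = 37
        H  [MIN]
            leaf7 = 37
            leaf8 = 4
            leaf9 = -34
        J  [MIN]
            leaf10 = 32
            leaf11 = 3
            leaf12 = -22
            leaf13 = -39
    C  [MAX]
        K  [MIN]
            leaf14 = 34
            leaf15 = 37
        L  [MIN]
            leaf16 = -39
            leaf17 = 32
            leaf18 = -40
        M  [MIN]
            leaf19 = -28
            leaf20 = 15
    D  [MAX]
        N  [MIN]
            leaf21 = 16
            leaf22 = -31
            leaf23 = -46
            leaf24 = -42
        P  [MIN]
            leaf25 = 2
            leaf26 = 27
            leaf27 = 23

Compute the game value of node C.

34

K (MIN): min(34, 37) = 34
L (MIN): min(-39, 32, -40) = -40
M (MIN): min(-28, 15) = -28
C (MAX): max(34, -40, -28) = 34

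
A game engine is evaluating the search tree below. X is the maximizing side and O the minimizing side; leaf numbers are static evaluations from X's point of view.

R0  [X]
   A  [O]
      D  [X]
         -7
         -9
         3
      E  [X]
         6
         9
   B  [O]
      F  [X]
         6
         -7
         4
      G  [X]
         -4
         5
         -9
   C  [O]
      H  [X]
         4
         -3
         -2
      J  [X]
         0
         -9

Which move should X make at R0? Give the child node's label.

B

D (X): max(-7, -9, 3) = 3
E (X): max(6, 9) = 9
A (O): min(3, 9) = 3
F (X): max(6, -7, 4) = 6
G (X): max(-4, 5, -9) = 5
B (O): min(6, 5) = 5
H (X): max(4, -3, -2) = 4
J (X): max(0, -9) = 0
C (O): min(4, 0) = 0
R0 (X): max(3, 5, 0) = 5
X at R0 wants the highest of {A=3, B=5, C=0}, so chooses B.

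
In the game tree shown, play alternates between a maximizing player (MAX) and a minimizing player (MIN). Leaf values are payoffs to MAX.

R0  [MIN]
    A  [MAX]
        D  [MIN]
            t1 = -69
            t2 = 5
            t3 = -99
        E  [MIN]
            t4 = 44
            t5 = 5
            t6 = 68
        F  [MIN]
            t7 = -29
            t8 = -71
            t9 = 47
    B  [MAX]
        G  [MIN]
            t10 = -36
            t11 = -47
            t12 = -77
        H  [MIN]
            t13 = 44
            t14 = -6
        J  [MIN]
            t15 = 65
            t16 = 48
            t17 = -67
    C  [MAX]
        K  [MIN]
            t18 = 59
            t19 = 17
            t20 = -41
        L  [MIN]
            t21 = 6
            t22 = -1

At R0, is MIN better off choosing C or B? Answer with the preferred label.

K (MIN): min(59, 17, -41) = -41
L (MIN): min(6, -1) = -1
C (MAX): max(-41, -1) = -1
G (MIN): min(-36, -47, -77) = -77
H (MIN): min(44, -6) = -6
J (MIN): min(65, 48, -67) = -67
B (MAX): max(-77, -6, -67) = -6
MIN prefers the lower value; C=-1, B=-6. B is better since -6 < -1.

B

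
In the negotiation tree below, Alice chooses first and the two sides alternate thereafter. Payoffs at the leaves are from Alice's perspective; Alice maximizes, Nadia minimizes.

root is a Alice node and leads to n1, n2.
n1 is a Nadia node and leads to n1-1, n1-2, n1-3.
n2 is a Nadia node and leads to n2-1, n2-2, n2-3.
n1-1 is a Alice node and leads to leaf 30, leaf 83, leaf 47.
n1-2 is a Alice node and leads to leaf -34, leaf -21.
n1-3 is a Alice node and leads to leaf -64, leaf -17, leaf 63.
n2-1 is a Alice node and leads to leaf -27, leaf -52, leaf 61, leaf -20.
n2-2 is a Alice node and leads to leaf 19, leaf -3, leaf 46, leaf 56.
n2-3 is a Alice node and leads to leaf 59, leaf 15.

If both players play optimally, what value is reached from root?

56

n1-1 (Alice): max(30, 83, 47) = 83
n1-2 (Alice): max(-34, -21) = -21
n1-3 (Alice): max(-64, -17, 63) = 63
n1 (Nadia): min(83, -21, 63) = -21
n2-1 (Alice): max(-27, -52, 61, -20) = 61
n2-2 (Alice): max(19, -3, 46, 56) = 56
n2-3 (Alice): max(59, 15) = 59
n2 (Nadia): min(61, 56, 59) = 56
root (Alice): max(-21, 56) = 56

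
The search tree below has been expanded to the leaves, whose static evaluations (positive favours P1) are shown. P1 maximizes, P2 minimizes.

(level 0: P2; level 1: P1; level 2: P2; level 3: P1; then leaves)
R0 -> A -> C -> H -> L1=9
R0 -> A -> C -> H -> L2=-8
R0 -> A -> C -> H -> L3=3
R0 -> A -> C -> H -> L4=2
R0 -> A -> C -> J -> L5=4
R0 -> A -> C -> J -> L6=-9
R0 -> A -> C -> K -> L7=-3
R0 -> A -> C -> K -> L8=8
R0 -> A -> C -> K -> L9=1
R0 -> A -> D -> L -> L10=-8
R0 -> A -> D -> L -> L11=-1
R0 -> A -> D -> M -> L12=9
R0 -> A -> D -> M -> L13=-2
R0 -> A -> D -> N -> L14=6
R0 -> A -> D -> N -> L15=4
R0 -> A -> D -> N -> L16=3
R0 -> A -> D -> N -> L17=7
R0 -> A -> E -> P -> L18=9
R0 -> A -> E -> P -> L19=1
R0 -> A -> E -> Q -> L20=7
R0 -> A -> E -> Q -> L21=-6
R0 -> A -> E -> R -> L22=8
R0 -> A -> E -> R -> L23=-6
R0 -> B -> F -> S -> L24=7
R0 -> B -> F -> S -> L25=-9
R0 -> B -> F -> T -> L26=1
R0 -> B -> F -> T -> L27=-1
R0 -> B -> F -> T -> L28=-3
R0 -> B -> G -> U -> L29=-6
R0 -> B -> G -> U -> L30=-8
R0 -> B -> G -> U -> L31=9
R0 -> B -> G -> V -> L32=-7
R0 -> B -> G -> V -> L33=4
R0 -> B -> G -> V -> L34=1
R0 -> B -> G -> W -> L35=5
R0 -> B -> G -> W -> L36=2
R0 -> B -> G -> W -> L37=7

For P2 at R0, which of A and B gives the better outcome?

H (P1): max(9, -8, 3, 2) = 9
J (P1): max(4, -9) = 4
K (P1): max(-3, 8, 1) = 8
C (P2): min(9, 4, 8) = 4
L (P1): max(-8, -1) = -1
M (P1): max(9, -2) = 9
N (P1): max(6, 4, 3, 7) = 7
D (P2): min(-1, 9, 7) = -1
P (P1): max(9, 1) = 9
Q (P1): max(7, -6) = 7
R (P1): max(8, -6) = 8
E (P2): min(9, 7, 8) = 7
A (P1): max(4, -1, 7) = 7
S (P1): max(7, -9) = 7
T (P1): max(1, -1, -3) = 1
F (P2): min(7, 1) = 1
U (P1): max(-6, -8, 9) = 9
V (P1): max(-7, 4, 1) = 4
W (P1): max(5, 2, 7) = 7
G (P2): min(9, 4, 7) = 4
B (P1): max(1, 4) = 4
P2 prefers the lower value; A=7, B=4. B is better since 4 < 7.

B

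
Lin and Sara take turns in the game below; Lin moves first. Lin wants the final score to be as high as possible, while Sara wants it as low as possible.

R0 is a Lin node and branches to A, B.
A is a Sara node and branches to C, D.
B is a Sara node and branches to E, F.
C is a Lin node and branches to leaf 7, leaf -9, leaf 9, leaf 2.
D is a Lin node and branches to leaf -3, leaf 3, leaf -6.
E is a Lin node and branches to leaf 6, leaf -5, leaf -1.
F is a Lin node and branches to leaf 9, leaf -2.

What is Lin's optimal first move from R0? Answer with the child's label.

B

C (Lin): max(7, -9, 9, 2) = 9
D (Lin): max(-3, 3, -6) = 3
A (Sara): min(9, 3) = 3
E (Lin): max(6, -5, -1) = 6
F (Lin): max(9, -2) = 9
B (Sara): min(6, 9) = 6
R0 (Lin): max(3, 6) = 6
Lin at R0 wants the highest of {A=3, B=6}, so chooses B.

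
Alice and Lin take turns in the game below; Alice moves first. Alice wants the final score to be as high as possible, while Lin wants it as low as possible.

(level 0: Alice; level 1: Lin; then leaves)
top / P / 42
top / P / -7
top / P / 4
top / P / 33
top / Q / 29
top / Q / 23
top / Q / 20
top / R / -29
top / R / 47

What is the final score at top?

P (Lin): min(42, -7, 4, 33) = -7
Q (Lin): min(29, 23, 20) = 20
R (Lin): min(-29, 47) = -29
top (Alice): max(-7, 20, -29) = 20

20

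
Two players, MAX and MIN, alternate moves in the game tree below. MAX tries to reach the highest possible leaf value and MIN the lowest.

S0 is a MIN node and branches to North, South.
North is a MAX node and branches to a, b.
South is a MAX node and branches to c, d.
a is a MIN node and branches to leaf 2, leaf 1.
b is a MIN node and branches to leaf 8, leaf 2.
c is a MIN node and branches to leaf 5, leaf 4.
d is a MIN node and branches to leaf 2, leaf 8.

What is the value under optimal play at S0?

a (MIN): min(2, 1) = 1
b (MIN): min(8, 2) = 2
North (MAX): max(1, 2) = 2
c (MIN): min(5, 4) = 4
d (MIN): min(2, 8) = 2
South (MAX): max(4, 2) = 4
S0 (MIN): min(2, 4) = 2

2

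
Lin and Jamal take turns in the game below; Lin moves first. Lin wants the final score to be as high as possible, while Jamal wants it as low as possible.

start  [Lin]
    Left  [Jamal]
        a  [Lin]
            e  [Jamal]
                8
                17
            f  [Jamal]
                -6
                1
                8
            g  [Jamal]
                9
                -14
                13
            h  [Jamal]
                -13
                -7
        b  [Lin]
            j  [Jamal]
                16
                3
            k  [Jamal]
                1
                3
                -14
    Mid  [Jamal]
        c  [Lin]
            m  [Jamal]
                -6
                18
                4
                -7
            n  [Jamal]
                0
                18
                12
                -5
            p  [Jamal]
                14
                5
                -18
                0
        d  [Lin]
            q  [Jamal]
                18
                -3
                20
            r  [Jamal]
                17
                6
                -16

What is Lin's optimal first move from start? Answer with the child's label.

e (Jamal): min(8, 17) = 8
f (Jamal): min(-6, 1, 8) = -6
g (Jamal): min(9, -14, 13) = -14
h (Jamal): min(-13, -7) = -13
a (Lin): max(8, -6, -14, -13) = 8
j (Jamal): min(16, 3) = 3
k (Jamal): min(1, 3, -14) = -14
b (Lin): max(3, -14) = 3
Left (Jamal): min(8, 3) = 3
m (Jamal): min(-6, 18, 4, -7) = -7
n (Jamal): min(0, 18, 12, -5) = -5
p (Jamal): min(14, 5, -18, 0) = -18
c (Lin): max(-7, -5, -18) = -5
q (Jamal): min(18, -3, 20) = -3
r (Jamal): min(17, 6, -16) = -16
d (Lin): max(-3, -16) = -3
Mid (Jamal): min(-5, -3) = -5
start (Lin): max(3, -5) = 3
Lin at start wants the highest of {Left=3, Mid=-5}, so chooses Left.

Left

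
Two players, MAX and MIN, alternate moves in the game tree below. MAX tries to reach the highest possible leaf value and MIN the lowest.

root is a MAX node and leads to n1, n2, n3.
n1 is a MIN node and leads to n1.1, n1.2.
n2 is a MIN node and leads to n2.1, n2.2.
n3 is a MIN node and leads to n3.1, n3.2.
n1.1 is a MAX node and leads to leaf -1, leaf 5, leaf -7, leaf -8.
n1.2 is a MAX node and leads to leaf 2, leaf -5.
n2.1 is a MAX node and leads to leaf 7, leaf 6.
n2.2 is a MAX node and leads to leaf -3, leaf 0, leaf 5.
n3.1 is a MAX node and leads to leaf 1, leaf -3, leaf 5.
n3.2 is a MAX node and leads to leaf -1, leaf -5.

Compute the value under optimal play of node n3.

n3.1 (MAX): max(1, -3, 5) = 5
n3.2 (MAX): max(-1, -5) = -1
n3 (MIN): min(5, -1) = -1

-1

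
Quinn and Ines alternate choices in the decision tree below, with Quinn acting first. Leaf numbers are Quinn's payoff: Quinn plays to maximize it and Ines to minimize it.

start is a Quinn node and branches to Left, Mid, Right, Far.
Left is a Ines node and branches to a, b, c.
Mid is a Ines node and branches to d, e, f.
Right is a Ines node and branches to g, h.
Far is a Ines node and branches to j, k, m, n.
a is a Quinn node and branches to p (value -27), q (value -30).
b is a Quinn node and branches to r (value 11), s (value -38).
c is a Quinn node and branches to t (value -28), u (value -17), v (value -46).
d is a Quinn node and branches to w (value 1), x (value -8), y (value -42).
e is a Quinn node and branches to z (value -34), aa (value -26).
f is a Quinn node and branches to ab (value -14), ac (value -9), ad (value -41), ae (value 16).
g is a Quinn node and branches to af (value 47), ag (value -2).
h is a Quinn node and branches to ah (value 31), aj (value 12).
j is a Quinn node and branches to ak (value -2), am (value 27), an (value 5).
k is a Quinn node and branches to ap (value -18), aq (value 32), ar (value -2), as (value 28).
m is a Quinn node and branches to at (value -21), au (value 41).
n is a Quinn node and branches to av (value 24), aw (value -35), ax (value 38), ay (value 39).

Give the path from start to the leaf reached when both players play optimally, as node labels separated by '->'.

a (Quinn): max(-27, -30) = -27
b (Quinn): max(11, -38) = 11
c (Quinn): max(-28, -17, -46) = -17
Left (Ines): min(-27, 11, -17) = -27
d (Quinn): max(1, -8, -42) = 1
e (Quinn): max(-34, -26) = -26
f (Quinn): max(-14, -9, -41, 16) = 16
Mid (Ines): min(1, -26, 16) = -26
g (Quinn): max(47, -2) = 47
h (Quinn): max(31, 12) = 31
Right (Ines): min(47, 31) = 31
j (Quinn): max(-2, 27, 5) = 27
k (Quinn): max(-18, 32, -2, 28) = 32
m (Quinn): max(-21, 41) = 41
n (Quinn): max(24, -35, 38, 39) = 39
Far (Ines): min(27, 32, 41, 39) = 27
start (Quinn): max(-27, -26, 31, 27) = 31
At start, Quinn picks Right (highest: 31).
At Right, Ines picks h (lowest: 31).
At h, Quinn picks ah (highest: 31).
Terminal value 31.

start -> Right -> h -> ah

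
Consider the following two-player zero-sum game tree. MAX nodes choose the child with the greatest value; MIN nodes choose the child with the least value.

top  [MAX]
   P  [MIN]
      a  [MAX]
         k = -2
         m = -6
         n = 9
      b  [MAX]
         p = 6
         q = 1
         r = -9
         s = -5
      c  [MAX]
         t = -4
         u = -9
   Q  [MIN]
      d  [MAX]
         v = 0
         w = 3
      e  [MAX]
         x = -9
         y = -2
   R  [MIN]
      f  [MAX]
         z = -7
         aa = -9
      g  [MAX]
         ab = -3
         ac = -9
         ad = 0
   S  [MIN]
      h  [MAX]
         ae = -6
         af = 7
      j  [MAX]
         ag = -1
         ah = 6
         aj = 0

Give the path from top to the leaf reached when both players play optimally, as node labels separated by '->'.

a (MAX): max(-2, -6, 9) = 9
b (MAX): max(6, 1, -9, -5) = 6
c (MAX): max(-4, -9) = -4
P (MIN): min(9, 6, -4) = -4
d (MAX): max(0, 3) = 3
e (MAX): max(-9, -2) = -2
Q (MIN): min(3, -2) = -2
f (MAX): max(-7, -9) = -7
g (MAX): max(-3, -9, 0) = 0
R (MIN): min(-7, 0) = -7
h (MAX): max(-6, 7) = 7
j (MAX): max(-1, 6, 0) = 6
S (MIN): min(7, 6) = 6
top (MAX): max(-4, -2, -7, 6) = 6
At top, MAX picks S (highest: 6).
At S, MIN picks j (lowest: 6).
At j, MAX picks ah (highest: 6).
Terminal value 6.

top -> S -> j -> ah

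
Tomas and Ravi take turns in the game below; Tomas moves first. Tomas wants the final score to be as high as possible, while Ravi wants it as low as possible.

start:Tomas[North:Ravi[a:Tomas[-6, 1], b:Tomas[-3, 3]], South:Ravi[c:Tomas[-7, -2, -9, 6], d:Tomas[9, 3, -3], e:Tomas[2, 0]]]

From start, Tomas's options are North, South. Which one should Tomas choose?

South

a (Tomas): max(-6, 1) = 1
b (Tomas): max(-3, 3) = 3
North (Ravi): min(1, 3) = 1
c (Tomas): max(-7, -2, -9, 6) = 6
d (Tomas): max(9, 3, -3) = 9
e (Tomas): max(2, 0) = 2
South (Ravi): min(6, 9, 2) = 2
start (Tomas): max(1, 2) = 2
Tomas at start wants the highest of {North=1, South=2}, so chooses South.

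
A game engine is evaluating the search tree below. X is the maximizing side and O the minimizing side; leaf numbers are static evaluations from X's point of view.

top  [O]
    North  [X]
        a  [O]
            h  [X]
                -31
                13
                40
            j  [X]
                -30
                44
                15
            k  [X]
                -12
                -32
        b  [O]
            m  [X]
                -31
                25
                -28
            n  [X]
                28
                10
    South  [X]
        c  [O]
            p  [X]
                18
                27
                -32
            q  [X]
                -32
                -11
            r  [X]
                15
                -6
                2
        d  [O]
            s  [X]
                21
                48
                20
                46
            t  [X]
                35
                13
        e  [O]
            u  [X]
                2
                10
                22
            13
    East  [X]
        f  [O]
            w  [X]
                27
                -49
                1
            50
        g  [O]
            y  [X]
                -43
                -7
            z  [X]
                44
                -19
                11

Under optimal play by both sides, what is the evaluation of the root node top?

h (X): max(-31, 13, 40) = 40
j (X): max(-30, 44, 15) = 44
k (X): max(-12, -32) = -12
a (O): min(40, 44, -12) = -12
m (X): max(-31, 25, -28) = 25
n (X): max(28, 10) = 28
b (O): min(25, 28) = 25
North (X): max(-12, 25) = 25
p (X): max(18, 27, -32) = 27
q (X): max(-32, -11) = -11
r (X): max(15, -6, 2) = 15
c (O): min(27, -11, 15) = -11
s (X): max(21, 48, 20, 46) = 48
t (X): max(35, 13) = 35
d (O): min(48, 35) = 35
u (X): max(2, 10, 22) = 22
e (O): min(22, 13) = 13
South (X): max(-11, 35, 13) = 35
w (X): max(27, -49, 1) = 27
f (O): min(27, 50) = 27
y (X): max(-43, -7) = -7
z (X): max(44, -19, 11) = 44
g (O): min(-7, 44) = -7
East (X): max(27, -7) = 27
top (O): min(25, 35, 27) = 25

25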